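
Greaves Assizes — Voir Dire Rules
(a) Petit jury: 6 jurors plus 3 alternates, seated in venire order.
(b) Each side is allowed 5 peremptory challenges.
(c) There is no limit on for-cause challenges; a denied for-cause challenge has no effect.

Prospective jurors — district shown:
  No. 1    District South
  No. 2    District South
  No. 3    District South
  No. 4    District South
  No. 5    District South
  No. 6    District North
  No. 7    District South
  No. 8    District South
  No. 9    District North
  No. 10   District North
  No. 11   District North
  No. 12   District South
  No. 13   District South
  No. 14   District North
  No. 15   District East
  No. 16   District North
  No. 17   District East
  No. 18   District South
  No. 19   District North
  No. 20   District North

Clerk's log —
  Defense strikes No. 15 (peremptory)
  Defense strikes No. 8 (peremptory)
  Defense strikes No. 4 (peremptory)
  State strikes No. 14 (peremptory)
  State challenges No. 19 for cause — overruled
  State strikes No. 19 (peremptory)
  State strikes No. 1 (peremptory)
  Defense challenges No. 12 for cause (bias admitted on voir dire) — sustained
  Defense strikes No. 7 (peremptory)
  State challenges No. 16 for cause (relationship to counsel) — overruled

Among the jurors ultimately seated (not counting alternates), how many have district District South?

Removed: #1, #4, #7, #8, #12, #14, #15, #19.
Seated jurors 1–6: #2, #3, #5, #6, #9, #10 (alternates #11, #13, #16 not counted).
Of those, in District South: #2, #3, #5 → 3.

3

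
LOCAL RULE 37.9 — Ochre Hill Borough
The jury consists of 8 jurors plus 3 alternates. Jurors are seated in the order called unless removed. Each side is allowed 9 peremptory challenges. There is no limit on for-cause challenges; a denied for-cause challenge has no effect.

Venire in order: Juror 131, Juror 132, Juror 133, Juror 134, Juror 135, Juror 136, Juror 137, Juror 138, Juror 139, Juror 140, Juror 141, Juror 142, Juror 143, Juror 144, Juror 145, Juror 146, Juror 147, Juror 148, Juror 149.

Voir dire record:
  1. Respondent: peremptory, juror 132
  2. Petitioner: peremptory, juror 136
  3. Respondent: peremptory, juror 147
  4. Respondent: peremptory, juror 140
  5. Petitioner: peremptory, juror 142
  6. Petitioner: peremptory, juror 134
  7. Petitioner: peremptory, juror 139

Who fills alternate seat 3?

148

Removed: #132, #134, #136, #139, #140, #142, #147.
Filling seats in venire order through position 11: #131, #133, #135, #137, #138, #141, #143, #144, #145, #146, #148.
So alternate 3 is #148.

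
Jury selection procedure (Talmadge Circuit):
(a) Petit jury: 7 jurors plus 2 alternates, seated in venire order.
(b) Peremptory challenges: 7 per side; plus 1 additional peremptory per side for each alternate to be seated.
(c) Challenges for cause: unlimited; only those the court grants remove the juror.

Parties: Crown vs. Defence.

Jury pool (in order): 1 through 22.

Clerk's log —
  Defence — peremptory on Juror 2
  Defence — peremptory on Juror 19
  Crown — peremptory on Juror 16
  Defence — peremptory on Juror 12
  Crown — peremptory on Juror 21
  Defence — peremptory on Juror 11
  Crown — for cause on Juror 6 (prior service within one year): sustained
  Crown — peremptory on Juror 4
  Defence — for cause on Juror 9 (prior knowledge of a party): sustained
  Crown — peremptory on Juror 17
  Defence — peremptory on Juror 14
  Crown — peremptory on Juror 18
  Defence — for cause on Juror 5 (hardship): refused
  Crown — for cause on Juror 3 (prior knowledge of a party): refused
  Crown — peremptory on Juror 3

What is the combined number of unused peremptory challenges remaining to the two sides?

7

Crown allotment: 7 base + 1 × 2 alternates = 9. Defence allotment: 7 base + 1 × 2 alternates = 9.
Crown peremptories used: #16, #21, #4, #17, #18, #3 — 6 (for-cause on #6, #3 don't count).
Defence peremptories used: #2, #19, #12, #11, #14 — 5 (for-cause on #9, #5 don't count).
Remaining: (9 − 6) + (9 − 5) = 7.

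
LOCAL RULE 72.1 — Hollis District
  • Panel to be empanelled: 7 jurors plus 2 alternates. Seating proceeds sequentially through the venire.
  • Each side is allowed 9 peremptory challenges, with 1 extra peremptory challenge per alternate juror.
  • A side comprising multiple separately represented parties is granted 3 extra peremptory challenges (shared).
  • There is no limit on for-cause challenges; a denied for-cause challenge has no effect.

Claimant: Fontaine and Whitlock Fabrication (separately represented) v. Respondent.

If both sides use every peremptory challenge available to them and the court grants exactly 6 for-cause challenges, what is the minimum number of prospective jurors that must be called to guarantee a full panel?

40

Seats to fill: 7 + 2 alternates = 9.
Peremptories — Claimant: 9 + 1×2 + 3 = 14; Respondent: 9 + 1×2 = 11; total 25.
For-cause removals: 6.
Minimum venire: 9 + 25 + 6 = 40.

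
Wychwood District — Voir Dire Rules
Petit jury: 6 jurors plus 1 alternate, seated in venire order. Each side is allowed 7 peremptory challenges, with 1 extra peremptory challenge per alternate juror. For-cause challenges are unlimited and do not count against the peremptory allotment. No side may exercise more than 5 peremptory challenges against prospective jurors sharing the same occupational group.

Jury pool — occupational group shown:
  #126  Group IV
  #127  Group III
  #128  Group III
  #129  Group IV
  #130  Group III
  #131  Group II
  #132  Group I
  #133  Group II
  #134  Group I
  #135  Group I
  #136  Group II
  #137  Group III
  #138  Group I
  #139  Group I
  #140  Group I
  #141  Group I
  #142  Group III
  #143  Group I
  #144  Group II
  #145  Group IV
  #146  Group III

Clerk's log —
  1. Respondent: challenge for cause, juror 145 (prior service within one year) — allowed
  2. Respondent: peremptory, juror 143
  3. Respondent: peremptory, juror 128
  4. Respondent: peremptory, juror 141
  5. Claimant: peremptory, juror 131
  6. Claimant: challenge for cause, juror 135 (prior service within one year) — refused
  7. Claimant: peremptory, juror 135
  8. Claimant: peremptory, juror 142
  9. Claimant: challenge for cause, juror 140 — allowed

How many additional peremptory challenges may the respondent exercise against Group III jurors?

Respondent peremptories so far: #143, #128, #141 — 3 of 8 used, 5 left overall.
Against Group III: #128 — 1 used; per-group cap 5 leaves 4.
Binding limit: min(5, 4) = 4.

4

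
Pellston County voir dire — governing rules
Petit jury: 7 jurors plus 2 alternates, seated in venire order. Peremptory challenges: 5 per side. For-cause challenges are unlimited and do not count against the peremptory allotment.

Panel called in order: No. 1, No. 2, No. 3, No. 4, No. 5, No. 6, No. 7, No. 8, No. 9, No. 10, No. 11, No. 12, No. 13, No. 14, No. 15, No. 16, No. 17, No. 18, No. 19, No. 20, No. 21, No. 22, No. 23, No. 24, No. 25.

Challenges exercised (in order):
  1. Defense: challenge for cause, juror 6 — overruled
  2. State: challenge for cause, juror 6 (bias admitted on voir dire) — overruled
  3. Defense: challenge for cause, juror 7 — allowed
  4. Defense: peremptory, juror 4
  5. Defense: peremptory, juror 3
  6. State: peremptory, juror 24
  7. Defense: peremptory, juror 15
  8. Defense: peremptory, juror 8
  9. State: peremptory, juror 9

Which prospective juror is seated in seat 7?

Removed: #3, #4, #7, #8, #9, #15, #24. (#6 stays — for-cause denied.)
Seating in order: seats 1–7 → #1, #2, #5, #6, #10, #11, #12; alternates → #13, #14.
So seat 7 is #12.

12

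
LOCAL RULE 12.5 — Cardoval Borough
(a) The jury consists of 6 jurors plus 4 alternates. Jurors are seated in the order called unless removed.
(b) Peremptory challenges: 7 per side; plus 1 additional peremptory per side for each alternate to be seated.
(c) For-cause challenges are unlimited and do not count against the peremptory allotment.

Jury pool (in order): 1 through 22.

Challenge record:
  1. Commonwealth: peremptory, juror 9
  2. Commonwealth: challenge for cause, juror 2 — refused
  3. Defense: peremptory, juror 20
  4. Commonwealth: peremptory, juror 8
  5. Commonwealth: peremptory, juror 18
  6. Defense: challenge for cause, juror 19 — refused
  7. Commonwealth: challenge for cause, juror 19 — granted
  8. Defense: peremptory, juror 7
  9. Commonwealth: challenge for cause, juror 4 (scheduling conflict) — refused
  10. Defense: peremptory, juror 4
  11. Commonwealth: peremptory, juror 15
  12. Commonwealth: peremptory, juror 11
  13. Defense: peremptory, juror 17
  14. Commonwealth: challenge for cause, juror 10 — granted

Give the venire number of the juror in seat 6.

Removed: #4, #7, #8, #9, #10, #11, #15, #17, #18, #19, #20. (#2 stays — for-cause denied.)
Seating in order: seats 1–6 → #1, #2, #3, #5, #6, #12; alternates → #13, #14, #16, #21.
So seat 6 is #12.

12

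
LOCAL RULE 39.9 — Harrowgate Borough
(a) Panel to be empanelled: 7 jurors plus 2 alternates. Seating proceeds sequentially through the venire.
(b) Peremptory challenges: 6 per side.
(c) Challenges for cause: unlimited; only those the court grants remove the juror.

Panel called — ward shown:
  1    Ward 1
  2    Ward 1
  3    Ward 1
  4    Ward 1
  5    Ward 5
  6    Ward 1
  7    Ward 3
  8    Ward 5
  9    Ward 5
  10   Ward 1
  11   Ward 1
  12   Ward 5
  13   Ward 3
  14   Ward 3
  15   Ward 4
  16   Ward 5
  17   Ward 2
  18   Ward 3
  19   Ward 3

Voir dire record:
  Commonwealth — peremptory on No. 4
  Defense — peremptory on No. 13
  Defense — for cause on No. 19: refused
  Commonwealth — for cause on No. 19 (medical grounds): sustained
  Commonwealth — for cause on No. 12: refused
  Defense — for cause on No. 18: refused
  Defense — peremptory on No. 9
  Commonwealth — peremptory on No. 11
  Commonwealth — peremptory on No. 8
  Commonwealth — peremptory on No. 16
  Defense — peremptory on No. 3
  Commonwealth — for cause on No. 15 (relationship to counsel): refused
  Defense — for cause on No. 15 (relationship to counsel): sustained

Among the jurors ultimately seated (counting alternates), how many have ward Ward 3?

2

Removed: #3, #4, #8, #9, #11, #13, #15, #16, #19.
Seated (9 incl. alternates): #1, #2, #5, #6, #7, #10, #12, #14, #17.
Of those, in Ward 3: #7, #14 → 2.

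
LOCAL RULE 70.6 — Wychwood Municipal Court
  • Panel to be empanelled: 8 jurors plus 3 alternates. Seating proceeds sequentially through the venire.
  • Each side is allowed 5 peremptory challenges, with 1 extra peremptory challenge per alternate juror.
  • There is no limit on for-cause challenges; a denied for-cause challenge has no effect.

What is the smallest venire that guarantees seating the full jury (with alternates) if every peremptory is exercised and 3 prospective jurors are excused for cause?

Seats to fill: 8 + 3 alternates = 11.
Peremptories: 5 + 1×3 = 8 per side × 2 sides = 16.
For-cause removals: 3.
Minimum venire: 11 + 16 + 3 = 30.

30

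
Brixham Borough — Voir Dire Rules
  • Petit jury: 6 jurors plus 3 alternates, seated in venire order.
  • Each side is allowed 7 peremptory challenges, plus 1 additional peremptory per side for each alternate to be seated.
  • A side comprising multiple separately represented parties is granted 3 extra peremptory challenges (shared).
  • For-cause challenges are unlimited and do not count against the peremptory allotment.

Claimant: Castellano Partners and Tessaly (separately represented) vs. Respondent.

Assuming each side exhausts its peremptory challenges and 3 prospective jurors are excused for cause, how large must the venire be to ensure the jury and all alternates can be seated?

35

Seats to fill: 6 + 3 alternates = 9.
Peremptories — Claimant: 7 + 1×3 + 3 = 13; Respondent: 7 + 1×3 = 10; total 23.
For-cause removals: 3.
Minimum venire: 9 + 23 + 3 = 35.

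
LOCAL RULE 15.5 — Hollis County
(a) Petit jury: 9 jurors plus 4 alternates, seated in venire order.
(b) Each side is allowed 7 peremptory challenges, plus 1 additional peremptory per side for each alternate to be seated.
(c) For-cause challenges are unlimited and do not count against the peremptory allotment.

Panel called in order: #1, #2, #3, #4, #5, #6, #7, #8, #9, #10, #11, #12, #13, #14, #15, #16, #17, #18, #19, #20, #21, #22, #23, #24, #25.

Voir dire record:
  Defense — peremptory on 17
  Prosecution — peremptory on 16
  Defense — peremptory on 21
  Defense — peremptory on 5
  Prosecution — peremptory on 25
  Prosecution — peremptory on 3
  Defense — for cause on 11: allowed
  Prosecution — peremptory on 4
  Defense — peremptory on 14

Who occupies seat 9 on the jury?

13

Removed: #3, #4, #5, #11, #14, #16, #17, #21, #25.
Filling seats in venire order through position 9: #1, #2, #6, #7, #8, #9, #10, #12, #13.
So seat 9 is #13.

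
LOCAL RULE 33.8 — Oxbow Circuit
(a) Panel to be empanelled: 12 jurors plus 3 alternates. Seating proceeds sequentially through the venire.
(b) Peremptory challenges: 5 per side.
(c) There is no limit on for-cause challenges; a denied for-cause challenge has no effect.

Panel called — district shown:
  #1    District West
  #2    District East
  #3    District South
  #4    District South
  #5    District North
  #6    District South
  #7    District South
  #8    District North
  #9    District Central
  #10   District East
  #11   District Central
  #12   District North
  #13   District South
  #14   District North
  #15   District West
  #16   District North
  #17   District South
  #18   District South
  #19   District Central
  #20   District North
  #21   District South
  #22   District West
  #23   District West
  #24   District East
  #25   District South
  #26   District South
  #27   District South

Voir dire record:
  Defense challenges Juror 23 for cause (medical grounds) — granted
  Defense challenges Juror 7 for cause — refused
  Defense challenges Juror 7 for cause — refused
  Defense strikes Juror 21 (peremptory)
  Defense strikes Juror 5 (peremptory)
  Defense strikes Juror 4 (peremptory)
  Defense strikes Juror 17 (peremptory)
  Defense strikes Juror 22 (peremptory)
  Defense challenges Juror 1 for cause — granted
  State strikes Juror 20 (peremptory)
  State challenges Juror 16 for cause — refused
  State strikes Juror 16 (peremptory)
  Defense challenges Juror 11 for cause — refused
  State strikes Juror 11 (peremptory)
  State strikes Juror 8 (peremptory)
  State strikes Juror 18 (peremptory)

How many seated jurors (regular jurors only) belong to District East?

3

Removed: #1, #4, #5, #8, #11, #16, #17, #18, #20, #21, #22, #23.
Seated jurors 1–12: #2, #3, #6, #7, #9, #10, #12, #13, #14, #15, #19, #24 (alternates #25, #26, #27 not counted).
Of those, in District East: #2, #10, #24 → 3.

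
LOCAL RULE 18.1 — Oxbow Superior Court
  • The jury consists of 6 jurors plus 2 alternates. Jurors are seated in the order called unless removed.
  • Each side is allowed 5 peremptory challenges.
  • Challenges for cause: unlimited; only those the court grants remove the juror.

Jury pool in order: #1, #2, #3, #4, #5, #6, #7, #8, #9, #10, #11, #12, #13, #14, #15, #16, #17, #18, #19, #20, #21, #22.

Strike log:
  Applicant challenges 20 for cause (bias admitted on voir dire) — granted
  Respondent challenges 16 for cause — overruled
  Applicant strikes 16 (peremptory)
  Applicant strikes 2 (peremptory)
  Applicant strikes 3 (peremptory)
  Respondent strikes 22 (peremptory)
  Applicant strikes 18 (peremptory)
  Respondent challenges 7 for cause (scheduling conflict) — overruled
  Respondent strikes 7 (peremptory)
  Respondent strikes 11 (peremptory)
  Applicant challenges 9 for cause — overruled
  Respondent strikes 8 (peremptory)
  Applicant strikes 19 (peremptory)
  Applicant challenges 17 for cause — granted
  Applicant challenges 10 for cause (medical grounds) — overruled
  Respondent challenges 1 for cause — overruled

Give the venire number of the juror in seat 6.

Removed: #2, #3, #7, #8, #11, #16, #17, #18, #19, #20, #22. (#1, #9, #10 stay — for-cause denied.)
Filling seats in venire order through position 6: #1, #4, #5, #6, #9, #10.
So seat 6 is #10.

10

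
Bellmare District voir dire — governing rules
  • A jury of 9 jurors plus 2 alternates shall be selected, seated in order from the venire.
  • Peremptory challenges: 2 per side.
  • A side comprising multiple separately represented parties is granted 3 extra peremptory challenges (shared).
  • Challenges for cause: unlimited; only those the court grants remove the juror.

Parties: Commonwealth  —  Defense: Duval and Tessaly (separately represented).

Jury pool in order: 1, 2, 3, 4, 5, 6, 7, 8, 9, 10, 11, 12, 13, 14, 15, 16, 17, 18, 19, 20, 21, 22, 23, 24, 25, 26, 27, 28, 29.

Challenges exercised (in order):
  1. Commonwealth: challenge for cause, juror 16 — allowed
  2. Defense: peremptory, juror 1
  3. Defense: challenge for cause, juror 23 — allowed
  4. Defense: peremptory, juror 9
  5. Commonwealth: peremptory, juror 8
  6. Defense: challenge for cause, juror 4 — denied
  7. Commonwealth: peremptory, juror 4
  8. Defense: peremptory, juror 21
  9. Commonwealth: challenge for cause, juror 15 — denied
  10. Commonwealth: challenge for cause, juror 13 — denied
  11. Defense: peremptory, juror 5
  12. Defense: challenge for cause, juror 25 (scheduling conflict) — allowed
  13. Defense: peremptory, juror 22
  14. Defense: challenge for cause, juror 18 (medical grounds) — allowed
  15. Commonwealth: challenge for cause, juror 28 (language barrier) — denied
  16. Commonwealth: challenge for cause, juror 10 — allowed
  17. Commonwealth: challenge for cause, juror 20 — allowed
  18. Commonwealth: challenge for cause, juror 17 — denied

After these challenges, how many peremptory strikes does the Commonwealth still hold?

Commonwealth allotment: 2.
Commonwealth peremptories used: #8, #4 — 2 (for-cause on #16, #15, #13, #28, #10, #20, #17 don't count).
Remaining: 2 − 2 = 0.

0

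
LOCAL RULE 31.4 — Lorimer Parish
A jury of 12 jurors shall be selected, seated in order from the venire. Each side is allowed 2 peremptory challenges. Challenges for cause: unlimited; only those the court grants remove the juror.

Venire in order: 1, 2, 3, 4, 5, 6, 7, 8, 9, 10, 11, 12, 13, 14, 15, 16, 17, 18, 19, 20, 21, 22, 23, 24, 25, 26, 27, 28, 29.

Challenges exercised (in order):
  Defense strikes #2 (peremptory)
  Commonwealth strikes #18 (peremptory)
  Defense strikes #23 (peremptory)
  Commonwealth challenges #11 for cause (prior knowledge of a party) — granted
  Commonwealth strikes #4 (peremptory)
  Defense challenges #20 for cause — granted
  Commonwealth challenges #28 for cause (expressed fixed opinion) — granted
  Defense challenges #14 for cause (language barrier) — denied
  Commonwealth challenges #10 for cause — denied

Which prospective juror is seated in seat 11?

Removed: #2, #4, #11, #18, #20, #23, #28. (#10, #14 stay — for-cause denied.)
Filling seats in venire order through position 11: #1, #3, #5, #6, #7, #8, #9, #10, #12, #13, #14.
So seat 11 is #14.

14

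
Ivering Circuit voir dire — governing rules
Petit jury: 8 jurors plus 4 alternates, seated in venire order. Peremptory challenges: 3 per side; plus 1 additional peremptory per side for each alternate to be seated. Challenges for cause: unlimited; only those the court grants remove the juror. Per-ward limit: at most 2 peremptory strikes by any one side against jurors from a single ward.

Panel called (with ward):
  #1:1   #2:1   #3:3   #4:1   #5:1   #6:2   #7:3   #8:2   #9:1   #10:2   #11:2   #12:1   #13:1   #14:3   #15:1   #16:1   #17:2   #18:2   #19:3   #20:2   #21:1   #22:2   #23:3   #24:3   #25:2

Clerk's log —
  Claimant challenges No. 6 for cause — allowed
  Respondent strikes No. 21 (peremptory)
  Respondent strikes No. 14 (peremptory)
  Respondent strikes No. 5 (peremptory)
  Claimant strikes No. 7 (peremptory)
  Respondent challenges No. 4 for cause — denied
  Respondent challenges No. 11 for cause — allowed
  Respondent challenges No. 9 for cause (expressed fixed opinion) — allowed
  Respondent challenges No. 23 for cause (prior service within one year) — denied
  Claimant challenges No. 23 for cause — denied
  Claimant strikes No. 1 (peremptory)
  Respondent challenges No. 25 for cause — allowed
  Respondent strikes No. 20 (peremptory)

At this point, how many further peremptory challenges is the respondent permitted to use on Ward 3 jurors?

Respondent peremptories so far: #21, #14, #5, #20 — 4 of 7 used, 3 left overall.
Against Ward 3: #14 — 1 used; per-ward cap 2 leaves 1.
Binding limit: min(3, 1) = 1.

1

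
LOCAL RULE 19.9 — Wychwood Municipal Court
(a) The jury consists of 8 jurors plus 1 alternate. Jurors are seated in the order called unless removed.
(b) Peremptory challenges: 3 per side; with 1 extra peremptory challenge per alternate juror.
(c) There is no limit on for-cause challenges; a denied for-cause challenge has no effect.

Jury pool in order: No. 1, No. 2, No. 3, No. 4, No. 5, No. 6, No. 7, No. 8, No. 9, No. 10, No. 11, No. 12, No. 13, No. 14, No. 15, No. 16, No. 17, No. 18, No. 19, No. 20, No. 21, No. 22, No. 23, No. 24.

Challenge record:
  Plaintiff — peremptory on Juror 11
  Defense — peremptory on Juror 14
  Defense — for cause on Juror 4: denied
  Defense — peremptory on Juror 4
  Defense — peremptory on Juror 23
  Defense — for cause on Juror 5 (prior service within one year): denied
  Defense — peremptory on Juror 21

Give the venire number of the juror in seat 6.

7

Removed: #4, #11, #14, #21, #23. (#5 stays — for-cause denied.)
Seating in order: seats 1–8 → #1, #2, #3, #5, #6, #7, #8, #9; alternates → #10.
So seat 6 is #7.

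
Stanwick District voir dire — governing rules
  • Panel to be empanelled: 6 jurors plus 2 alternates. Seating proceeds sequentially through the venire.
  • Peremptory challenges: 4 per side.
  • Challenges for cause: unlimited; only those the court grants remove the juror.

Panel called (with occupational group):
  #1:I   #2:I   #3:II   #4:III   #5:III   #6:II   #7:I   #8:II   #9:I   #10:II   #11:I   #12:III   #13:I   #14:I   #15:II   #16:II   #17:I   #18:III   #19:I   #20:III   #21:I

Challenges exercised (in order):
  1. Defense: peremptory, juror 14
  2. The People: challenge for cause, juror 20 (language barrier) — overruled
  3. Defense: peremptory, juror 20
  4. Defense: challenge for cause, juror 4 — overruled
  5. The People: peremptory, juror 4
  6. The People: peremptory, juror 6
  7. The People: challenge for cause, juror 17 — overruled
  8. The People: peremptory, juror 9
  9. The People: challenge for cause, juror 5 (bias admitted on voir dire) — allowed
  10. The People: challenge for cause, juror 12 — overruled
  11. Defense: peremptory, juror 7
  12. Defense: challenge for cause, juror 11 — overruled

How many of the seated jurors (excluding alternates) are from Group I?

3

Removed: #4, #5, #6, #7, #9, #14, #20.
Seated jurors 1–6: #1, #2, #3, #8, #10, #11 (alternates #12, #13 not counted).
Of those, in Group I: #1, #2, #11 → 3.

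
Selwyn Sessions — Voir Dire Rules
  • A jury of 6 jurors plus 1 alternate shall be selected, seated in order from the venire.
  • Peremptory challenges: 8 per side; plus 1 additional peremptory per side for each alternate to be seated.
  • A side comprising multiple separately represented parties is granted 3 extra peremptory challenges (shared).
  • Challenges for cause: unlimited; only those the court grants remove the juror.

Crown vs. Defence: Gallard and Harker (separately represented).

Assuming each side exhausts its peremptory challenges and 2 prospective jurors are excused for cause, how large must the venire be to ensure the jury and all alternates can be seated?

Seats to fill: 6 + 1 alternates = 7.
Peremptories — Crown: 8 + 1×1 = 9; Defence: 8 + 1×1 + 3 = 12; total 21.
For-cause removals: 2.
Minimum venire: 7 + 21 + 2 = 30.

30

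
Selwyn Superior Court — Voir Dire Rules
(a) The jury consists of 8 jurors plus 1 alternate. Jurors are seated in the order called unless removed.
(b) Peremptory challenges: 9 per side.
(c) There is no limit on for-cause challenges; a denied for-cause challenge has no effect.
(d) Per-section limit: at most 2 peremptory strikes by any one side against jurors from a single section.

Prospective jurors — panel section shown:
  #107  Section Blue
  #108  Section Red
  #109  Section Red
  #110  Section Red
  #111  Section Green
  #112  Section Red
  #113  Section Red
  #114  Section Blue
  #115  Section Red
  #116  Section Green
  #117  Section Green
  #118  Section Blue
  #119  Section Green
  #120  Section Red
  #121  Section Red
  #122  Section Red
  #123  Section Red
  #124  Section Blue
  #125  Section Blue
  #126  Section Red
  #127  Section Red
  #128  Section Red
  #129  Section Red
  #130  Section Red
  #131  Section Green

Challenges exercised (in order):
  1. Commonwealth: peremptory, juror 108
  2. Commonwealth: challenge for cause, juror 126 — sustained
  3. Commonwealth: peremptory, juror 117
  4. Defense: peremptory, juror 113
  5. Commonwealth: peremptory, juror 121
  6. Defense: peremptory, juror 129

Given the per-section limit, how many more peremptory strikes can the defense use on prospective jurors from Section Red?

Defense peremptories so far: #113, #129 — 2 of 9 used, 7 left overall.
Against Section Red: #113, #129 — 2 used; per-section cap 2 leaves 0.
Binding limit: min(7, 0) = 0.

0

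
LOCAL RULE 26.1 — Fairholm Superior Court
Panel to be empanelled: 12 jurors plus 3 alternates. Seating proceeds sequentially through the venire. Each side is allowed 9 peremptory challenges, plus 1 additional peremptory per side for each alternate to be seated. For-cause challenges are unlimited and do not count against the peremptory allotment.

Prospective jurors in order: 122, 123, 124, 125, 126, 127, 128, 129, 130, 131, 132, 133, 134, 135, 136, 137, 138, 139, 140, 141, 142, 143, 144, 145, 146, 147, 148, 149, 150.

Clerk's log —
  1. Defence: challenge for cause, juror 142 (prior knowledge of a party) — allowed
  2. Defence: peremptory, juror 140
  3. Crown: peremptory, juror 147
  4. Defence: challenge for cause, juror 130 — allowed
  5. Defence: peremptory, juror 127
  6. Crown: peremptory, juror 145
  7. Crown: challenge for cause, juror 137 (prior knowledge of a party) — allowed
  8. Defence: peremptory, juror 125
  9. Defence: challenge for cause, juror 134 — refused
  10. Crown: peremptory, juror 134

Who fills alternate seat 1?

Removed: #125, #127, #130, #134, #137, #140, #142, #145, #147.
Filling seats in venire order through position 13: #122, #123, #124, #126, #128, #129, #131, #132, #133, #135, #136, #138, #139.
So alternate 1 is #139.

139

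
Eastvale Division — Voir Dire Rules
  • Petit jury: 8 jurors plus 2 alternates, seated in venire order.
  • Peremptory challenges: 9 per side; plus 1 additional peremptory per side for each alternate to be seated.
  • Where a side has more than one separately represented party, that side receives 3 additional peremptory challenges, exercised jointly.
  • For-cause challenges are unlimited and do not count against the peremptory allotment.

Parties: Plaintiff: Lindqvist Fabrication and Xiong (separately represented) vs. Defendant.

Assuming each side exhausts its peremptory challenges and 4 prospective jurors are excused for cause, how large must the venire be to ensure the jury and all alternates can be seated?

39

Seats to fill: 8 + 2 alternates = 10.
Peremptories — Plaintiff: 9 + 1×2 + 3 = 14; Defendant: 9 + 1×2 = 11; total 25.
For-cause removals: 4.
Minimum venire: 10 + 25 + 4 = 39.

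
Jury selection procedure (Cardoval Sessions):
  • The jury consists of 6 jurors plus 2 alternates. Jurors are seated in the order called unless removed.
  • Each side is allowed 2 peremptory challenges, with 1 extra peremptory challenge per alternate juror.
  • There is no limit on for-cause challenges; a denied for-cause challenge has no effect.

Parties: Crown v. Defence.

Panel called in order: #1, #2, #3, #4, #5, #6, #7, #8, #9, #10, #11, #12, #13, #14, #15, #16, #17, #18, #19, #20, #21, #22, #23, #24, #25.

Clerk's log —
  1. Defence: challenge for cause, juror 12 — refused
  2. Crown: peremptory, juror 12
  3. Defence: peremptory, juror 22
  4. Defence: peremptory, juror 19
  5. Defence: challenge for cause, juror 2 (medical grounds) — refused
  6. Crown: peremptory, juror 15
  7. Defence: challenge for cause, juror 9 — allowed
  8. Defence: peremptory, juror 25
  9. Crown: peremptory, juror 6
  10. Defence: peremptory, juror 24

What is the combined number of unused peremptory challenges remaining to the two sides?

Crown allotment: 2 base + 1 × 2 alternates = 4. Defence allotment: 2 base + 1 × 2 alternates = 4.
Crown peremptories used: #12, #15, #6 — 3.
Defence peremptories used: #22, #19, #25, #24 — 4 (for-cause on #12, #2, #9 don't count).
Remaining: (4 − 3) + (4 − 4) = 1.

1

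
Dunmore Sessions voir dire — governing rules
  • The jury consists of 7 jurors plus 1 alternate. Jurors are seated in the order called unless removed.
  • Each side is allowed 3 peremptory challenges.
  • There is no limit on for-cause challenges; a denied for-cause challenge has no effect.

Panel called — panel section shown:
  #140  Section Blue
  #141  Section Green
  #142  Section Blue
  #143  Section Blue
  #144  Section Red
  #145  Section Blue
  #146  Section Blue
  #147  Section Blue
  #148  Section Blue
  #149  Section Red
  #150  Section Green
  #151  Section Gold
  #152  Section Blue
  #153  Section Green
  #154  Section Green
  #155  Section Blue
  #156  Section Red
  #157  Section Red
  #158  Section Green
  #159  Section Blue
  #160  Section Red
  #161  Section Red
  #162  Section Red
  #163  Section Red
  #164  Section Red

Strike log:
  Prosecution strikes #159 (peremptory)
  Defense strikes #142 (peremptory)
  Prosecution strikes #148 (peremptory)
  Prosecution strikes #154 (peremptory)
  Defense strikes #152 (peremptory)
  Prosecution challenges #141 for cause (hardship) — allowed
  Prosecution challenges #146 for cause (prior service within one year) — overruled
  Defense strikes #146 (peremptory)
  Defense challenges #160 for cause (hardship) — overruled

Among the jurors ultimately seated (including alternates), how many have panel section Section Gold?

Removed: #141, #142, #146, #148, #152, #154, #159.
Seated (8 incl. alternates): #140, #143, #144, #145, #147, #149, #150, #151.
Of those, in Section Gold: #151 → 1.

1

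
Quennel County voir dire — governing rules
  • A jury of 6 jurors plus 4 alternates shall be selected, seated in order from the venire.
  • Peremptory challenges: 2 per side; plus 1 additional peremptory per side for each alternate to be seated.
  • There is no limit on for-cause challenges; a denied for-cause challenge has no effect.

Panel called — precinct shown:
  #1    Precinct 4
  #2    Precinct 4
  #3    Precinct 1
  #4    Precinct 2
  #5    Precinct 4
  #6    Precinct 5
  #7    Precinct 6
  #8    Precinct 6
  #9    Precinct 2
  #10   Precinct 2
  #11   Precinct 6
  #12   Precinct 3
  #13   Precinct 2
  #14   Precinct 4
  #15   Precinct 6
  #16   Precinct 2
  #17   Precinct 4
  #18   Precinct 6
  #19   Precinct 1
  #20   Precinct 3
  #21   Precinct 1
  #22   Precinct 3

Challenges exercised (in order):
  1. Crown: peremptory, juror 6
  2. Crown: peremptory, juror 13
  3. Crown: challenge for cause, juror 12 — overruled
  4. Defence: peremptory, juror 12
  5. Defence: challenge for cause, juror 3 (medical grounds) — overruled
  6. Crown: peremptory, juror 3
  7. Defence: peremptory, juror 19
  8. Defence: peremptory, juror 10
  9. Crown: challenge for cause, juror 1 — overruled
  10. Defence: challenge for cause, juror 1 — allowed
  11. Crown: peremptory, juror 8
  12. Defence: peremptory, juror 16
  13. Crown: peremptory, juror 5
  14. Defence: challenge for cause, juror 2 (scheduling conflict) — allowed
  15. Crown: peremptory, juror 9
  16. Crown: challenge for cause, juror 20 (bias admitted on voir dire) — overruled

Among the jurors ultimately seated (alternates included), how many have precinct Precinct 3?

2

Removed: #1, #2, #3, #5, #6, #8, #9, #10, #12, #13, #16, #19.
Seated (10 incl. alternates): #4, #7, #11, #14, #15, #17, #18, #20, #21, #22.
Of those, in Precinct 3: #20, #22 → 2.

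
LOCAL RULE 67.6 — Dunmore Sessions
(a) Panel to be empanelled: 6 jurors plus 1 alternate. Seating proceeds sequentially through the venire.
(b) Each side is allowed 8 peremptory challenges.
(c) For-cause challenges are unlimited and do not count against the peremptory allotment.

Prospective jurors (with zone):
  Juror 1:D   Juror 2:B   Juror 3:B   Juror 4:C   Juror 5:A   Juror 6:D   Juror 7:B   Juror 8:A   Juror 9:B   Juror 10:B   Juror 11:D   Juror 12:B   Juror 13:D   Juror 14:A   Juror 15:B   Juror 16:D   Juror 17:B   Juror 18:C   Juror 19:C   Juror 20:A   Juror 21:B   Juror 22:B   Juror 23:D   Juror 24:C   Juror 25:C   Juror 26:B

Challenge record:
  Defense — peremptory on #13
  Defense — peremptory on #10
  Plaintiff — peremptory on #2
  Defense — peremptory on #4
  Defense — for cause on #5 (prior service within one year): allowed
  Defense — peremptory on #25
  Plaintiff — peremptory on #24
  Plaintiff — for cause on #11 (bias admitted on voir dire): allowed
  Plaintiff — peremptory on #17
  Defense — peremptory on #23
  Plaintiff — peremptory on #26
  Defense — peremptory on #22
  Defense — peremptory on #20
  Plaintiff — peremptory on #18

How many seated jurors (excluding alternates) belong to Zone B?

Removed: #2, #4, #5, #10, #11, #13, #17, #18, #20, #22, #23, #24, #25, #26.
Seated jurors 1–6: #1, #3, #6, #7, #8, #9 (alternates #12 not counted).
Of those, in Zone B: #3, #7, #9 → 3.

3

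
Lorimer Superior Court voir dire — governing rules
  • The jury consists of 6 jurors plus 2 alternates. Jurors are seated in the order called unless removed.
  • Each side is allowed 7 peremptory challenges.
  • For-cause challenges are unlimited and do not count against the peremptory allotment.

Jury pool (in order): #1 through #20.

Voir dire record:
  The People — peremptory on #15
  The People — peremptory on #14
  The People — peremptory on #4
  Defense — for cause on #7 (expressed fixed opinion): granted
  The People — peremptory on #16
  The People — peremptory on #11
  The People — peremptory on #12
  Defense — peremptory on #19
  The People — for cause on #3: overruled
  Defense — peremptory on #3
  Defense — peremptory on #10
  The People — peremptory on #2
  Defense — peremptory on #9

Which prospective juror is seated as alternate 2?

Removed: #2, #3, #4, #7, #9, #10, #11, #12, #14, #15, #16, #19.
Seating in order: seats 1–6 → #1, #5, #6, #8, #13, #17; alternates → #18, #20.
So alternate 2 is #20.

20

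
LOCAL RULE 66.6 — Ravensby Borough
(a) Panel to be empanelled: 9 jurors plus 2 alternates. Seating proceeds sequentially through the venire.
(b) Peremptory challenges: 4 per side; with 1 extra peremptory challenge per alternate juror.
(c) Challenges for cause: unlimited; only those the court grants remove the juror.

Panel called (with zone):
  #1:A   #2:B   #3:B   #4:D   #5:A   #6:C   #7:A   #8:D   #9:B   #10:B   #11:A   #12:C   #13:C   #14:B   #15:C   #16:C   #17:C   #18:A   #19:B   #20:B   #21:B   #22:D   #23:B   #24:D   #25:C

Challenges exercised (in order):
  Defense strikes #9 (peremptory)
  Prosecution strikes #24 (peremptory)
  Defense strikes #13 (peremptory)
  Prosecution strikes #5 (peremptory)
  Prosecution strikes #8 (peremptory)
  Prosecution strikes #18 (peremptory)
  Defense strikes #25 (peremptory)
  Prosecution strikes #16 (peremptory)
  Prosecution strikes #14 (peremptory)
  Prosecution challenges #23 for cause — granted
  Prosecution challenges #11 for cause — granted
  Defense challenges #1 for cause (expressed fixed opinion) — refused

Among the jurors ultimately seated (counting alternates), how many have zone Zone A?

Removed: #5, #8, #9, #11, #13, #14, #16, #18, #23, #24, #25.
Seated (11 incl. alternates): #1, #2, #3, #4, #6, #7, #10, #12, #15, #17, #19.
Of those, in Zone A: #1, #7 → 2.

2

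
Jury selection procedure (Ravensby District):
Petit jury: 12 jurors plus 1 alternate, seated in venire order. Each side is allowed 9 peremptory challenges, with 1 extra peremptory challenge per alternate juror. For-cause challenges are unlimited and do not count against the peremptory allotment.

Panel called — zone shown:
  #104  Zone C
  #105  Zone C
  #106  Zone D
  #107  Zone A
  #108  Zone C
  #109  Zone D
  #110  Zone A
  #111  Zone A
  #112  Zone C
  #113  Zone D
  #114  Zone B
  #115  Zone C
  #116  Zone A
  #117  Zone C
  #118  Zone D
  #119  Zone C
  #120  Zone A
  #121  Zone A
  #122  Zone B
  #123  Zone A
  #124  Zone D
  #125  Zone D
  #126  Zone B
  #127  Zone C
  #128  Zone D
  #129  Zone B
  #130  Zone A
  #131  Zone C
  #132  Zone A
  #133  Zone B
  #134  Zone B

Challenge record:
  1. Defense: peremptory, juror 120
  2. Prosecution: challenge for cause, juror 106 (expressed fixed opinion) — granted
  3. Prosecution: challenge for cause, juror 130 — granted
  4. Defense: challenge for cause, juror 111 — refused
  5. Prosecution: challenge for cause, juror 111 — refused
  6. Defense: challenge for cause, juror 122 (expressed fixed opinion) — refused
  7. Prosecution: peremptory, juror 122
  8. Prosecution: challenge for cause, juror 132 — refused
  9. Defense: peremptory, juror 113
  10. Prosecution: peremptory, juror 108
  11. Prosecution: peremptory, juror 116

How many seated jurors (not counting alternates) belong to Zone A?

3

Removed: #106, #108, #113, #116, #120, #122, #130.
Seated jurors 1–12: #104, #105, #107, #109, #110, #111, #112, #114, #115, #117, #118, #119 (alternates #121 not counted).
Of those, in Zone A: #107, #110, #111 → 3.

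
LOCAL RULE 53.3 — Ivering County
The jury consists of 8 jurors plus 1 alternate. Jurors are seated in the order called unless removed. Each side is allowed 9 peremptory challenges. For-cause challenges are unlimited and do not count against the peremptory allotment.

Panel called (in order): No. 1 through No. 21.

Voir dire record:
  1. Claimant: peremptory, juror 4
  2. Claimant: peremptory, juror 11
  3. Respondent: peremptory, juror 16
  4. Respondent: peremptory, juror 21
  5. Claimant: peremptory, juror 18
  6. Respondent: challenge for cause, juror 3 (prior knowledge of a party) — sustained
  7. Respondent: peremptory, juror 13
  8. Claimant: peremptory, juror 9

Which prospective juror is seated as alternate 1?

14

Removed: #3, #4, #9, #11, #13, #16, #18, #21.
Filling seats in venire order through position 9: #1, #2, #5, #6, #7, #8, #10, #12, #14.
So alternate 1 is #14.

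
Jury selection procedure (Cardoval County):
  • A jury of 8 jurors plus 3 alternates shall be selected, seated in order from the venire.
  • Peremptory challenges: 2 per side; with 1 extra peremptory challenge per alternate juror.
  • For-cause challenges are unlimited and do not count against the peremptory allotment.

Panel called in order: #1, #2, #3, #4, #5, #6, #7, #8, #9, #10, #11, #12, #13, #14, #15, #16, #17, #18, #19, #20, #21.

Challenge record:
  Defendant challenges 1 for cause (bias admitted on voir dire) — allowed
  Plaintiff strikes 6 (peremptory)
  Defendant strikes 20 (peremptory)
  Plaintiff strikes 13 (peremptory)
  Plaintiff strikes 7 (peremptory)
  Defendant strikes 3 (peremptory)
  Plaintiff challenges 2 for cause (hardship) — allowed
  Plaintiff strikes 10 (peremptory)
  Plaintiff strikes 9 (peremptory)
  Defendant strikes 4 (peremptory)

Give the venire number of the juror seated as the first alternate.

18

Removed: #1, #2, #3, #4, #6, #7, #9, #10, #13, #20.
Filling seats in venire order through position 9: #5, #8, #11, #12, #14, #15, #16, #17, #18.
So alternate 1 is #18.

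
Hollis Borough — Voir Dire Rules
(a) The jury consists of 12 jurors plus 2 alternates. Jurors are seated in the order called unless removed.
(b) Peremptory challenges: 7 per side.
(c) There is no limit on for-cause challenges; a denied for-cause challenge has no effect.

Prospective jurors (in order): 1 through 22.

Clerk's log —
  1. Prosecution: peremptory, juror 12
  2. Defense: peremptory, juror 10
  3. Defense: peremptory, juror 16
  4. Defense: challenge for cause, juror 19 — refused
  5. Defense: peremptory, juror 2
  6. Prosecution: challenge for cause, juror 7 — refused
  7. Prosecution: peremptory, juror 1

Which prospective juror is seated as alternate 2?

19

Removed: #1, #2, #10, #12, #16. (#7, #19 stay — for-cause denied.)
Filling seats in venire order through position 14: #3, #4, #5, #6, #7, #8, #9, #11, #13, #14, #15, #17, #18, #19.
So alternate 2 is #19.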